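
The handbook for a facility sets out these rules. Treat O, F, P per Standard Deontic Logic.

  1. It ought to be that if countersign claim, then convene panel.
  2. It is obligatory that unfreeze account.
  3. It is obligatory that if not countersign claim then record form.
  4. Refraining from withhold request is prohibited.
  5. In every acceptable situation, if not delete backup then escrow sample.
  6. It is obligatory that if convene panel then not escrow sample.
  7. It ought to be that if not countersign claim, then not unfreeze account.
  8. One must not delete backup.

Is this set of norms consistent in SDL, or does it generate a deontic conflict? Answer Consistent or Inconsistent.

Inconsistent

Premise 2 gives O(unfreeze_account).
Premise 7 is O(¬countersign_claim → ¬unfreeze_account); contrapositively O(unfreeze_account → countersign_claim). Since O(unfreeze_account) holds, K gives O(countersign_claim).
From O(countersign_claim) and premise 1, O(countersign_claim → convene_panel), we obtain O(convene_panel).
Applying K to premise 6 (O(convene_panel → ¬escrow_sample)) and O(convene_panel) yields O(¬escrow_sample).
Premise 5, O(¬delete_backup → escrow_sample), contraposes to O(¬escrow_sample → delete_backup); with O(¬escrow_sample) we get O(delete_backup).
However, F(delete_backup) at premise 8 amounts to O(¬delete_backup).
We now have both O(delete_backup) and O(¬delete_backup) — delete_backup is simultaneously obligatory and forbidden, violating the D-axiom.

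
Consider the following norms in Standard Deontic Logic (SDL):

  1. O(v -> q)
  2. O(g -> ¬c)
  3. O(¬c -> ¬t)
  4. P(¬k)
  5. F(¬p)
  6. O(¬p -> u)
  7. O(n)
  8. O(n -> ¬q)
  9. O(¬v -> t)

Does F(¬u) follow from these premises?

No

Premise 6 is O(¬p -> u), but O(¬p) is not derivable from the premises, so it does not yield O(u).
No other premise forces O(u). An ideal world satisfying every premise can still have ¬u true, so F(¬u) is not derivable.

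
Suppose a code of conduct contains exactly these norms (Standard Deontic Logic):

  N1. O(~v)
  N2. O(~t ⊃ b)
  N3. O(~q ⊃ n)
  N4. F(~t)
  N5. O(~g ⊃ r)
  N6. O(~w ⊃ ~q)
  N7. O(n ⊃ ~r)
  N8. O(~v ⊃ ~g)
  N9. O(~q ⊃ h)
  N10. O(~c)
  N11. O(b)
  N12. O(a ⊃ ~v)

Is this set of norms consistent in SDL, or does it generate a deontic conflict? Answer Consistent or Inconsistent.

Premise 2 is O(~t ⊃ b); even if O(b) held, inferring O(~t) would be affirming the consequent — invalid.
So O(~t) is not derivable, and the apparent clash with O(t) does not arise.
A world satisfying every obligation exists (e.g. a=false, b=true, c=false, g=false, h=false, n=false, q=true, r=true, t=true, v=false, w=true); no atom is both obligatory and forbidden, so the set is consistent.

Consistent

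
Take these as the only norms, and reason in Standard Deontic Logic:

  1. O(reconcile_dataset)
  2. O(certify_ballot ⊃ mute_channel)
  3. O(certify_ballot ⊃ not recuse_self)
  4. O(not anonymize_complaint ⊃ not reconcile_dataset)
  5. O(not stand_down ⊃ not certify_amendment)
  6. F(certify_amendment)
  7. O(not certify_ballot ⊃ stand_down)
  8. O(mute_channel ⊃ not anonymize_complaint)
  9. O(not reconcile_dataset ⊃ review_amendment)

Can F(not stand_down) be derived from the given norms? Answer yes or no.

Yes

Premise 1 gives O(reconcile_dataset).
Premise 4, O(not anonymize_complaint ⊃ not reconcile_dataset), contraposes to O(reconcile_dataset ⊃ anonymize_complaint); with O(reconcile_dataset) we get O(anonymize_complaint).
Premise 8 is O(mute_channel ⊃ not anonymize_complaint); contrapositively O(anonymize_complaint ⊃ not mute_channel). Since O(anonymize_complaint) holds, K gives O(not mute_channel).
Premise 2 is O(certify_ballot ⊃ mute_channel); contrapositively O(not mute_channel ⊃ not certify_ballot). Since O(not mute_channel) holds, K gives O(not certify_ballot).
From O(not certify_ballot) and premise 7, O(not certify_ballot ⊃ stand_down), we obtain O(stand_down).
Premises 3, 5, 6, 9 do not contribute to this derivation.
So O(stand_down) holds, i.e. F(not stand_down). The claim follows.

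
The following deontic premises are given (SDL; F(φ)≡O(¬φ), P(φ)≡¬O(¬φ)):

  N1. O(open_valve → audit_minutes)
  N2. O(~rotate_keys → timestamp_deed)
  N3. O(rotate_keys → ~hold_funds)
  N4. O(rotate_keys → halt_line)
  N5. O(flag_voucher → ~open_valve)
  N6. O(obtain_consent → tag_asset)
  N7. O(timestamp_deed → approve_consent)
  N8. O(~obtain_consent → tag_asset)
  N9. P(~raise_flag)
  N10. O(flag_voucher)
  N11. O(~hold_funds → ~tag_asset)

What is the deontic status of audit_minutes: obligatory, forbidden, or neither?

Premise 1 is O(open_valve → audit_minutes), but O(open_valve) is not derivable from the premises, so it does not yield O(audit_minutes).
No premise or chain of K-axiom applications forces O(audit_minutes), and none forces O(~audit_minutes). So audit_minutes is neither obligatory nor forbidden under these norms.

Neither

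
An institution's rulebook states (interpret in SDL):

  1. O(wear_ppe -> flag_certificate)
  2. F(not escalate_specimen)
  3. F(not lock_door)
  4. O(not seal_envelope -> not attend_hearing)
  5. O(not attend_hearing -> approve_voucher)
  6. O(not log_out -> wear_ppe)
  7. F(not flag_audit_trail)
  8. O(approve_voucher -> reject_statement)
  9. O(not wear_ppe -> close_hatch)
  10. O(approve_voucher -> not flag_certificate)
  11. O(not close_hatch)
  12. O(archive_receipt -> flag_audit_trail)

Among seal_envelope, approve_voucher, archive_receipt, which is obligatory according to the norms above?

Premise 11 gives O(not close_hatch).
Premise 9, O(not wear_ppe -> close_hatch), contraposes to O(not close_hatch -> wear_ppe); with O(not close_hatch) we get O(wear_ppe).
Applying K to premise 1 (O(wear_ppe -> flag_certificate)) and O(wear_ppe) yields O(flag_certificate).
Premise 10 is O(approve_voucher -> not flag_certificate); contrapositively O(flag_certificate -> not approve_voucher). Since O(flag_certificate) holds, K gives O(not approve_voucher).
The contrapositive of premise 5 (O(not attend_hearing -> approve_voucher)) is O(not approve_voucher -> attend_hearing), and O(not approve_voucher) is already established, so O(attend_hearing).
The contrapositive of premise 4 (O(not seal_envelope -> not attend_hearing)) is O(attend_hearing -> seal_envelope), and O(attend_hearing) is already established, so O(seal_envelope).
So O(seal_envelope) holds — seal_envelope is obligatory. None of the other listed options is made obligatory by any chain of premises.

seal_envelope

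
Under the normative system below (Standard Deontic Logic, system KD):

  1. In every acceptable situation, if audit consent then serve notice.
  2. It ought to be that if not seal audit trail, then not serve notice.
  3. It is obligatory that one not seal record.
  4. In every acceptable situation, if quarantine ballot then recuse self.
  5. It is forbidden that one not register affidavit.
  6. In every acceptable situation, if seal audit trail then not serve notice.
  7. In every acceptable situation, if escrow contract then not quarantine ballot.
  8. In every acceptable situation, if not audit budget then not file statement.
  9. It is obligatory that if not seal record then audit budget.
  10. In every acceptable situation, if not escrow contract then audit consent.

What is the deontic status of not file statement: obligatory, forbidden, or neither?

Premise 8 is O(¬audit_budget → ¬file_statement), but O(¬audit_budget) is not derivable from the premises, so it does not yield O(¬file_statement).
No premise or chain of K-axiom applications forces O(¬file_statement), and none forces O(file_statement). So ¬file_statement is neither obligatory nor forbidden under these norms.

Neither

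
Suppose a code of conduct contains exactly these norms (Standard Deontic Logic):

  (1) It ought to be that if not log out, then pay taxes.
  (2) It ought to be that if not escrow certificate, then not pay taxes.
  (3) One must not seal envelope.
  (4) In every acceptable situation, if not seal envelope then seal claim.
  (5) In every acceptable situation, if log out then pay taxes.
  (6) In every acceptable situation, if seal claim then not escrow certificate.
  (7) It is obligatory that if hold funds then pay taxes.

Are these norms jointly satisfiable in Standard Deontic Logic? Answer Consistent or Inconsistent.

Inconsistent

Premises 1 and 5 are O(¬log_out → pay_taxes) and O(log_out → pay_taxes); every ideal world satisfies ¬log_out or log_out, so in either case pay_taxes holds — hence O(pay_taxes).
Premise 2, O(¬escrow_certificate → ¬pay_taxes), contraposes to O(pay_taxes → escrow_certificate); with O(pay_taxes) we get O(escrow_certificate).
Premise 6 is O(seal_claim → ¬escrow_certificate); contrapositively O(escrow_certificate → ¬seal_claim). Since O(escrow_certificate) holds, K gives O(¬seal_claim).
Premise 4, O(¬seal_envelope → seal_claim), contraposes to O(¬seal_claim → seal_envelope); with O(¬seal_claim) we get O(seal_envelope).
Yet premise 3 is F(seal_envelope), i.e. O(¬seal_envelope).
We now have both O(seal_envelope) and O(¬seal_envelope) — seal_envelope is simultaneously obligatory and forbidden, violating the D-axiom.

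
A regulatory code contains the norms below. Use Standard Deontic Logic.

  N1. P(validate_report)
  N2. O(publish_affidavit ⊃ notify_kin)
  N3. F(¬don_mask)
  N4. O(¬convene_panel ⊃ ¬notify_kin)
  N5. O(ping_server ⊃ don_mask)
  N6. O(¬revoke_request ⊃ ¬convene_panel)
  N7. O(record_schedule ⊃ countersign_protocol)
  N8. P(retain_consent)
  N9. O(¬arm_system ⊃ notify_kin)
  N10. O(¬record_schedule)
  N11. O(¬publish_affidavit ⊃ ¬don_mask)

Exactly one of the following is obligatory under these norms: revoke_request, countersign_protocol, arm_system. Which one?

revoke_request

F(¬don_mask) at premise 3 means O(don_mask).
Premise 11 is O(¬publish_affidavit ⊃ ¬don_mask); contrapositively O(don_mask ⊃ publish_affidavit). Since O(don_mask) holds, K gives O(publish_affidavit).
With premise 2, O(publish_affidavit ⊃ notify_kin), the K-axiom yields O(notify_kin).
Premise 4, O(¬convene_panel ⊃ ¬notify_kin), contraposes to O(notify_kin ⊃ convene_panel); with O(notify_kin) we get O(convene_panel).
Premise 6 is O(¬revoke_request ⊃ ¬convene_panel); contrapositively O(convene_panel ⊃ revoke_request). Since O(convene_panel) holds, K gives O(revoke_request).
So O(revoke_request) holds — revoke_request is obligatory. None of the other listed options is made obligatory by any chain of premises.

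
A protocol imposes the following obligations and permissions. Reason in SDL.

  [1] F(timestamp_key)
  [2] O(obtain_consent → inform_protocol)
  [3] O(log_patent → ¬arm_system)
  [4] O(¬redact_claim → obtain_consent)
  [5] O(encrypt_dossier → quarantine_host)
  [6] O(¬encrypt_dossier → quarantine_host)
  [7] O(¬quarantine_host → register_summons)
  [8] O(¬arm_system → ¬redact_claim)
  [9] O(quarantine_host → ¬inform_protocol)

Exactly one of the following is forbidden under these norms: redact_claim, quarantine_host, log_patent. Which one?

Premises 5 and 6 are O(encrypt_dossier → quarantine_host) and O(¬encrypt_dossier → quarantine_host); every ideal world satisfies encrypt_dossier or ¬encrypt_dossier, so in either case quarantine_host holds — hence O(quarantine_host).
Applying K to premise 9 (O(quarantine_host → ¬inform_protocol)) and O(quarantine_host) yields O(¬inform_protocol).
Premise 2, O(obtain_consent → inform_protocol), contraposes to O(¬inform_protocol → ¬obtain_consent); with O(¬inform_protocol) we get O(¬obtain_consent).
The contrapositive of premise 4 (O(¬redact_claim → obtain_consent)) is O(¬obtain_consent → redact_claim), and O(¬obtain_consent) is already established, so O(redact_claim).
The contrapositive of premise 8 (O(¬arm_system → ¬redact_claim)) is O(redact_claim → arm_system), and O(redact_claim) is already established, so O(arm_system).
Premise 3, O(log_patent → ¬arm_system), contraposes to O(arm_system → ¬log_patent); with O(arm_system) we get O(¬log_patent).
So O(¬log_patent) holds, i.e. log_patent is forbidden. None of the other listed options is forbidden under the premises.

log_patent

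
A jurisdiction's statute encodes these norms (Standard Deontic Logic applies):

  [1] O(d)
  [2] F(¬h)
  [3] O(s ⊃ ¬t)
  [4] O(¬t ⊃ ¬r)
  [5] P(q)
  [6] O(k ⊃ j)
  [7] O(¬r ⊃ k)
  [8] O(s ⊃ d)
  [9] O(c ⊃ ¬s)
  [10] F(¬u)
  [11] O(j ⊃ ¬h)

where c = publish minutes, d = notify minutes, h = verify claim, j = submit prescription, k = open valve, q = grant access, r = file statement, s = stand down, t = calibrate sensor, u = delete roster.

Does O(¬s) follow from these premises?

Premise 2 is F(¬h), i.e. O(h).
The contrapositive of premise 11 (O(j ⊃ ¬h)) is O(h ⊃ ¬j), and O(h) is already established, so O(¬j).
Premise 6 is O(k ⊃ j); contrapositively O(¬j ⊃ ¬k). Since O(¬j) holds, K gives O(¬k).
The contrapositive of premise 7 (O(¬r ⊃ k)) is O(¬k ⊃ r), and O(¬k) is already established, so O(r).
Premise 4, O(¬t ⊃ ¬r), contraposes to O(r ⊃ t); with O(r) we get O(t).
Premise 3, O(s ⊃ ¬t), contraposes to O(t ⊃ ¬s); with O(t) we get O(¬s).
Premises 1, 5, 8, 9, 10 do not contribute to this derivation.
So O(¬s) follows.

Yes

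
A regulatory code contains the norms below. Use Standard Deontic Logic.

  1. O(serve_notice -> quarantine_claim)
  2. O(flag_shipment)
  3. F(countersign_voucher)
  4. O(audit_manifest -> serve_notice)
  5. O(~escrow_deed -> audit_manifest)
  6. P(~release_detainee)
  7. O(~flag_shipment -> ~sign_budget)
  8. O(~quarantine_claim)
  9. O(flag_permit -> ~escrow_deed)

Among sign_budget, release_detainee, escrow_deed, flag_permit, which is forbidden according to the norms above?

flag_permit

From premise 8 we have O(~quarantine_claim).
Premise 1 is O(serve_notice -> quarantine_claim); contrapositively O(~quarantine_claim -> ~serve_notice). Since O(~quarantine_claim) holds, K gives O(~serve_notice).
The contrapositive of premise 4 (O(audit_manifest -> serve_notice)) is O(~serve_notice -> ~audit_manifest), and O(~serve_notice) is already established, so O(~audit_manifest).
Premise 5, O(~escrow_deed -> audit_manifest), contraposes to O(~audit_manifest -> escrow_deed); with O(~audit_manifest) we get O(escrow_deed).
Premise 9, O(flag_permit -> ~escrow_deed), contraposes to O(escrow_deed -> ~flag_permit); with O(escrow_deed) we get O(~flag_permit).
So O(~flag_permit) holds, i.e. flag_permit is forbidden. None of the other listed options is forbidden under the premises.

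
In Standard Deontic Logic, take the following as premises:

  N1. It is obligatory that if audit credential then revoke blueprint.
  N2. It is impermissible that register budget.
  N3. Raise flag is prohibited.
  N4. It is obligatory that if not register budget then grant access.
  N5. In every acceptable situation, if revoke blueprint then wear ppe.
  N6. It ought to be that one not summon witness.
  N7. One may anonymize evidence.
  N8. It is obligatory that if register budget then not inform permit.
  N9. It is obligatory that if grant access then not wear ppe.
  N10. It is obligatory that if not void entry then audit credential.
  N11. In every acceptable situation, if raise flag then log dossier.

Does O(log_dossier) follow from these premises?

No

Premise 11 is O(raise_flag → log_dossier), but O(raise_flag) is not derivable from the premises, so it does not yield O(log_dossier).
No other premise forces O(log_dossier). An ideal world satisfying every premise can still have log_dossier false, so O(log_dossier) is not derivable.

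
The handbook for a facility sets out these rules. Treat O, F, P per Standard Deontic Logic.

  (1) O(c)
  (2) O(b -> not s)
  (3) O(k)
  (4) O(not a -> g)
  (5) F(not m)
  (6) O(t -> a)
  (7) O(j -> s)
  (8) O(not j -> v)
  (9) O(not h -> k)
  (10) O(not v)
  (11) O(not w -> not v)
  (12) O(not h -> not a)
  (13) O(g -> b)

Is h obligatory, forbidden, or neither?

Obligatory

Premise 10 states O(not v) outright.
The contrapositive of premise 8 (O(not j -> v)) is O(not v -> j), and O(not v) is already established, so O(j).
Premise 7 is O(j -> s); since O(j), deontic closure gives O(s).
Premise 2 is O(b -> not s); contrapositively O(s -> not b). Since O(s) holds, K gives O(not b).
The contrapositive of premise 13 (O(g -> b)) is O(not b -> not g), and O(not b) is already established, so O(not g).
Premise 4, O(not a -> g), contraposes to O(not g -> a); with O(not g) we get O(a).
Premise 12, O(not h -> not a), contraposes to O(a -> h); with O(a) we get O(h).
Premises 1, 3, 5, 6, 9, 11 do not contribute to this derivation.
Hence h is obligatory.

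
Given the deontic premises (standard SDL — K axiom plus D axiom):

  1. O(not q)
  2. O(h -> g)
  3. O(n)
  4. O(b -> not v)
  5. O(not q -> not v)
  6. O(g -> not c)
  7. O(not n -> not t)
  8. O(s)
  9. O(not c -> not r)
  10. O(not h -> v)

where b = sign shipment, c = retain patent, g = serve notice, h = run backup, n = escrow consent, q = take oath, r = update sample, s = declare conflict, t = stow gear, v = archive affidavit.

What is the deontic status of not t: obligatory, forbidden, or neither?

Premise 7 is O(not n -> not t), but O(not n) is not derivable from the premises, so it does not yield O(not t).
No premise or chain of K-axiom applications forces O(not t), and none forces O(t). So not t is neither obligatory nor forbidden under these norms.

Neither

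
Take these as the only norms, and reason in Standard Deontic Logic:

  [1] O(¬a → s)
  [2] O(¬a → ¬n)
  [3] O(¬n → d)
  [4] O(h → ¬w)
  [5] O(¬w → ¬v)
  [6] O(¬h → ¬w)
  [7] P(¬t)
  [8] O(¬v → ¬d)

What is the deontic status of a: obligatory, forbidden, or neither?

By case analysis on h: premise 4 gives O(h → ¬w) and premise 6 gives O(¬h → ¬w), so O(¬w) either way.
Applying K to premise 5 (O(¬w → ¬v)) and O(¬w) yields O(¬v).
With premise 8, O(¬v → ¬d), the K-axiom yields O(¬d).
Premise 3, O(¬n → d), contraposes to O(¬d → n); with O(¬d) we get O(n).
The contrapositive of premise 2 (O(¬a → ¬n)) is O(n → a), and O(n) is already established, so O(a).
Premises 1, 7 do not contribute to this derivation.
Hence a is obligatory.

Obligatory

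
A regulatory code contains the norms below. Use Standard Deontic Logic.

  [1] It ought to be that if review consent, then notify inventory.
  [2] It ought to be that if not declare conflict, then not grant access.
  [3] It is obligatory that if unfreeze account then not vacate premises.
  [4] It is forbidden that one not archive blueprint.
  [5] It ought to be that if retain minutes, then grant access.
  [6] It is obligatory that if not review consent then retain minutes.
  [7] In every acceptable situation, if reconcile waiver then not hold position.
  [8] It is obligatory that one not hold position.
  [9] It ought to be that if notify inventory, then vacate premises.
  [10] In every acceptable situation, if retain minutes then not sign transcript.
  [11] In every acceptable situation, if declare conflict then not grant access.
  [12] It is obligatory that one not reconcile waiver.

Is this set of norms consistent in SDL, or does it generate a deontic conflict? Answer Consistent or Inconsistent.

Premise 7 is O(reconcile_waiver → ¬hold_position); even if O(¬hold_position) held, inferring O(reconcile_waiver) would be affirming the consequent — invalid.
So O(reconcile_waiver) is not derivable, and the apparent clash with O(¬reconcile_waiver) does not arise.
A world satisfying every obligation exists (e.g. archive_blueprint=true, declare_conflict=false, grant_access=false, hold_position=false, notify_inventory=true, reconcile_waiver=false, retain_minutes=false, review_consent=true, sign_transcript=false, unfreeze_account=false, vacate_premises=true); no atom is both obligatory and forbidden, so the set is consistent.

Consistent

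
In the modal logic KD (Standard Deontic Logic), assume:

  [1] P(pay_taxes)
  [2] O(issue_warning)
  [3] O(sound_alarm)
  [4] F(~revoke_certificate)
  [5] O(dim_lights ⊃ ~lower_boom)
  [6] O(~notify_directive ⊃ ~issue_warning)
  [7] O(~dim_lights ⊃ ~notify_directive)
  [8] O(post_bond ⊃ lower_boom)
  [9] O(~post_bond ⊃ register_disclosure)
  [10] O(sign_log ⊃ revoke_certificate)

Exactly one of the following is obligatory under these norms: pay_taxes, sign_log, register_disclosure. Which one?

From premise 2 we have O(issue_warning).
Premise 6, O(~notify_directive ⊃ ~issue_warning), contraposes to O(issue_warning ⊃ notify_directive); with O(issue_warning) we get O(notify_directive).
The contrapositive of premise 7 (O(~dim_lights ⊃ ~notify_directive)) is O(notify_directive ⊃ dim_lights), and O(notify_directive) is already established, so O(dim_lights).
With premise 5, O(dim_lights ⊃ ~lower_boom), the K-axiom yields O(~lower_boom).
Premise 8 is O(post_bond ⊃ lower_boom); contrapositively O(~lower_boom ⊃ ~post_bond). Since O(~lower_boom) holds, K gives O(~post_bond).
Applying K to premise 9 (O(~post_bond ⊃ register_disclosure)) and O(~post_bond) yields O(register_disclosure).
So O(register_disclosure) holds — register_disclosure is obligatory. None of the other listed options is made obligatory by any chain of premises.

register_disclosure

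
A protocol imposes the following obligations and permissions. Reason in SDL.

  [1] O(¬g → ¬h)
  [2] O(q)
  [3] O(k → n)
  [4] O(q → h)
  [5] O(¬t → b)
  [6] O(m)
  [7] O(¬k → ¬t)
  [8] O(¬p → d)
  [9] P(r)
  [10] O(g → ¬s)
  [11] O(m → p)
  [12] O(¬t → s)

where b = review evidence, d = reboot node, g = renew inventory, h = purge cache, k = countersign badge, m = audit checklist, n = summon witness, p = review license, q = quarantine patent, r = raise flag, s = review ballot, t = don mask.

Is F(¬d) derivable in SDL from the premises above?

Premise 8 is O(¬p → d), but O(¬p) is not derivable from the premises, so it does not yield O(d).
No other premise forces O(d). An ideal world satisfying every premise can still have ¬d true, so F(¬d) is not derivable.

No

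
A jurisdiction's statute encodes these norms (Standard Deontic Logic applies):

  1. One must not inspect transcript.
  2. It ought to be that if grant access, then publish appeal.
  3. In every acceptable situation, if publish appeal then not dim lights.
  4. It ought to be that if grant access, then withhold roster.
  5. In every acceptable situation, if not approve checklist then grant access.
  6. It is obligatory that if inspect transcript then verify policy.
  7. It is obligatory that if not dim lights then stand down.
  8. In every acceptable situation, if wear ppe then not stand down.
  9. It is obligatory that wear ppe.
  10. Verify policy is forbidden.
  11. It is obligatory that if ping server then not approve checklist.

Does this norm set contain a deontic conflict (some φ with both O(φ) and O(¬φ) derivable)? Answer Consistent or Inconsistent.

Consistent

Premise 6 is O(inspect_transcript → verify_policy), but O(inspect_transcript) is not derivable from the premises, so it does not yield O(verify_policy).
So O(verify_policy) is not derivable, and the apparent clash with O(¬verify_policy) does not arise.
A world satisfying every obligation exists (e.g. approve_checklist=true, dim_lights=true, grant_access=false, inspect_transcript=false, ping_server=false, publish_appeal=false, stand_down=false, verify_policy=false, wear_ppe=true, withhold_roster=false); no atom is both obligatory and forbidden, so the set is consistent.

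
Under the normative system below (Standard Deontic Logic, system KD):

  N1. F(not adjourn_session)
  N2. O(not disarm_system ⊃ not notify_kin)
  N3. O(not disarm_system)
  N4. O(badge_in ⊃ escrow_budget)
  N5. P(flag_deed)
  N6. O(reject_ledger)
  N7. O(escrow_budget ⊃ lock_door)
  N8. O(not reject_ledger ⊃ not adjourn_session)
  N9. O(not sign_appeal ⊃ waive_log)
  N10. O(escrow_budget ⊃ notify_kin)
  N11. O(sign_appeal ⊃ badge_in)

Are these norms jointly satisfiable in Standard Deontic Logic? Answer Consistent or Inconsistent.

Premise 8 is O(not reject_ledger ⊃ not adjourn_session), but O(not reject_ledger) is not derivable from the premises, so it does not yield O(not adjourn_session).
So O(not adjourn_session) is not derivable, and the apparent clash with O(adjourn_session) does not arise.
A world satisfying every obligation exists (e.g. adjourn_session=true, badge_in=false, disarm_system=false, escrow_budget=false, flag_deed=false, lock_door=false, notify_kin=false, reject_ledger=true, sign_appeal=false, waive_log=true); no atom is both obligatory and forbidden, so the set is consistent.

Consistent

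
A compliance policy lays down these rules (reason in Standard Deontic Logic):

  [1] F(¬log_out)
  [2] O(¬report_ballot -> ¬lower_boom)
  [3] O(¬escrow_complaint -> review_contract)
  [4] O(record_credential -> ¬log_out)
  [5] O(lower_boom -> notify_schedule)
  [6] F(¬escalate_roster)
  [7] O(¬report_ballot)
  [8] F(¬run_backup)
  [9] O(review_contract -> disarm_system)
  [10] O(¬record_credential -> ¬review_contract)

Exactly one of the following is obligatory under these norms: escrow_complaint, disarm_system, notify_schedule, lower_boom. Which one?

escrow_complaint

Premise 1 is F(¬log_out), i.e. O(log_out).
Premise 4 is O(record_credential -> ¬log_out); contrapositively O(log_out -> ¬record_credential). Since O(log_out) holds, K gives O(¬record_credential).
With premise 10, O(¬record_credential -> ¬review_contract), the K-axiom yields O(¬review_contract).
Premise 3 is O(¬escrow_complaint -> review_contract); contrapositively O(¬review_contract -> escrow_complaint). Since O(¬review_contract) holds, K gives O(escrow_complaint).
So O(escrow_complaint) holds — escrow_complaint is obligatory. None of the other listed options is made obligatory by any chain of premises.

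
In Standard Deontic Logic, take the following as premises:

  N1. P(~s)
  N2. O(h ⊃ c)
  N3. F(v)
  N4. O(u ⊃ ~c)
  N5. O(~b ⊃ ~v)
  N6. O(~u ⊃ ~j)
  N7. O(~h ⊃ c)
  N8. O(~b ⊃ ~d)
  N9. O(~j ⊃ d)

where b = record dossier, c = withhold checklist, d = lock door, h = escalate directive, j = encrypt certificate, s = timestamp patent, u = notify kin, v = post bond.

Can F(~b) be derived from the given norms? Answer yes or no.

Premises 7 and 2 are O(~h ⊃ c) and O(h ⊃ c); every ideal world satisfies ~h or h, so in either case c holds — hence O(c).
Premise 4, O(u ⊃ ~c), contraposes to O(c ⊃ ~u); with O(c) we get O(~u).
From O(~u) and premise 6, O(~u ⊃ ~j), we obtain O(~j).
From O(~j) and premise 9, O(~j ⊃ d), we obtain O(d).
Premise 8 is O(~b ⊃ ~d); contrapositively O(d ⊃ b). Since O(d) holds, K gives O(b).
Premises 1, 3, 5 do not contribute to this derivation.
So O(b) holds, i.e. F(~b). The claim follows.

Yes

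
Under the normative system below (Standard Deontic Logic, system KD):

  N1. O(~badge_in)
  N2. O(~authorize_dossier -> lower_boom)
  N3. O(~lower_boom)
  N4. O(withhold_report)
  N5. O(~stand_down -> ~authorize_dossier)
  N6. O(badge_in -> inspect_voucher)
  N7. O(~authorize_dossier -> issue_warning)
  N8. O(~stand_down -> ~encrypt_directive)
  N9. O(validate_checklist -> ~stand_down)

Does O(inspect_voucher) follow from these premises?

No

Premise 6 is O(badge_in -> inspect_voucher), but O(badge_in) is not derivable from the premises, so it does not yield O(inspect_voucher).
No other premise forces O(inspect_voucher). An ideal world satisfying every premise can still have inspect_voucher false, so O(inspect_voucher) is not derivable.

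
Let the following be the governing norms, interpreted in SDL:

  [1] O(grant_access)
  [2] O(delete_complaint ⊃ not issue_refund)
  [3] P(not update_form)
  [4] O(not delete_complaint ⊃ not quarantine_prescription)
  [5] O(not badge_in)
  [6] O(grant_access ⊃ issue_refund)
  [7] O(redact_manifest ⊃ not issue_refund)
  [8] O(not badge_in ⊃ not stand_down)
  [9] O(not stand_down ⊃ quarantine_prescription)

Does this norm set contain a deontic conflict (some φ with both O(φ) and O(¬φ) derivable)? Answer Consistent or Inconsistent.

Premise 5 gives O(not badge_in).
Premise 8 is O(not badge_in ⊃ not stand_down); since O(not badge_in), deontic closure gives O(not stand_down).
From O(not stand_down) and premise 9, O(not stand_down ⊃ quarantine_prescription), we obtain O(quarantine_prescription).
Premise 4, O(not delete_complaint ⊃ not quarantine_prescription), contraposes to O(quarantine_prescription ⊃ delete_complaint); with O(quarantine_prescription) we get O(delete_complaint).
Applying K to premise 2 (O(delete_complaint ⊃ not issue_refund)) and O(delete_complaint) yields O(not issue_refund).
The contrapositive of premise 6 (O(grant_access ⊃ issue_refund)) is O(not issue_refund ⊃ not grant_access), and O(not issue_refund) is already established, so O(not grant_access).
However, premise 1 gives O(grant_access).
We now have both O(not grant_access) and O(grant_access) — grant_access is simultaneously obligatory and forbidden, violating the D-axiom.

Inconsistent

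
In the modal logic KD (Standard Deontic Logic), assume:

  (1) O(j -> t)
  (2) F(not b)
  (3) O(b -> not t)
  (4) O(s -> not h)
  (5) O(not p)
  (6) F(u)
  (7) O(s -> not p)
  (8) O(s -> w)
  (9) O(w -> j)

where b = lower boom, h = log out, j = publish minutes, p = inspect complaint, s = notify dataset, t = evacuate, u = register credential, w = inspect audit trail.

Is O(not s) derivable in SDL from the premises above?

Yes

Premise 2 is F(not b), i.e. O(b).
From O(b) and premise 3, O(b -> not t), we obtain O(not t).
Premise 1, O(j -> t), contraposes to O(not t -> not j); with O(not t) we get O(not j).
The contrapositive of premise 9 (O(w -> j)) is O(not j -> not w), and O(not j) is already established, so O(not w).
Premise 8 is O(s -> w); contrapositively O(not w -> not s). Since O(not w) holds, K gives O(not s).
Premises 4, 5, 6, 7 do not contribute to this derivation.
So O(not s) follows.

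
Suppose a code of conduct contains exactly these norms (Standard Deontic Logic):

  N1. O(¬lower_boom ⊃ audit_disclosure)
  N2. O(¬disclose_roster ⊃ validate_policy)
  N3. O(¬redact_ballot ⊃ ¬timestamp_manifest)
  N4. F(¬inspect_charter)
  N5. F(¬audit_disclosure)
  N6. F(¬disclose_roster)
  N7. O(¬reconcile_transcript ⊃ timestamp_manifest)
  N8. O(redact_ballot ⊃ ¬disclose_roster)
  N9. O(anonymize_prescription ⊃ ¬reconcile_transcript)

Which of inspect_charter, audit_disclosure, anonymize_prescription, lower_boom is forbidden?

F(¬disclose_roster) at premise 6 means O(disclose_roster).
Premise 8 is O(redact_ballot ⊃ ¬disclose_roster); contrapositively O(disclose_roster ⊃ ¬redact_ballot). Since O(disclose_roster) holds, K gives O(¬redact_ballot).
With premise 3, O(¬redact_ballot ⊃ ¬timestamp_manifest), the K-axiom yields O(¬timestamp_manifest).
The contrapositive of premise 7 (O(¬reconcile_transcript ⊃ timestamp_manifest)) is O(¬timestamp_manifest ⊃ reconcile_transcript), and O(¬timestamp_manifest) is already established, so O(reconcile_transcript).
Premise 9 is O(anonymize_prescription ⊃ ¬reconcile_transcript); contrapositively O(reconcile_transcript ⊃ ¬anonymize_prescription). Since O(reconcile_transcript) holds, K gives O(¬anonymize_prescription).
So O(¬anonymize_prescription) holds, i.e. anonymize_prescription is forbidden. None of the other listed options is forbidden under the premises.

anonymize_prescription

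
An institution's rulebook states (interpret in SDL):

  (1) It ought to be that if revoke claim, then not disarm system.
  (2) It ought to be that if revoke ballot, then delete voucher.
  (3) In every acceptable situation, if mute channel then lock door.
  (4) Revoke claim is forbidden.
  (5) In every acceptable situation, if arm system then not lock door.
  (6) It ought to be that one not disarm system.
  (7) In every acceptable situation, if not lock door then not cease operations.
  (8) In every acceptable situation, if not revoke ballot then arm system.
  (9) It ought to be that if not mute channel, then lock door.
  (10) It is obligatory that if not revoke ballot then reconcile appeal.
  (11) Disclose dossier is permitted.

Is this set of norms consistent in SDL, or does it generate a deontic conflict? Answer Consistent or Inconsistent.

Consistent

Premise 1 is O(revoke_claim → ¬disarm_system); even if O(¬disarm_system) held, inferring O(revoke_claim) would be affirming the consequent — invalid.
So O(revoke_claim) is not derivable, and the apparent clash with O(¬revoke_claim) does not arise.
A world satisfying every obligation exists (e.g. arm_system=false, cease_operations=false, delete_voucher=true, disarm_system=false, disclose_dossier=false, lock_door=true, mute_channel=false, reconcile_appeal=false, revoke_ballot=true, revoke_claim=false); no atom is both obligatory and forbidden, so the set is consistent.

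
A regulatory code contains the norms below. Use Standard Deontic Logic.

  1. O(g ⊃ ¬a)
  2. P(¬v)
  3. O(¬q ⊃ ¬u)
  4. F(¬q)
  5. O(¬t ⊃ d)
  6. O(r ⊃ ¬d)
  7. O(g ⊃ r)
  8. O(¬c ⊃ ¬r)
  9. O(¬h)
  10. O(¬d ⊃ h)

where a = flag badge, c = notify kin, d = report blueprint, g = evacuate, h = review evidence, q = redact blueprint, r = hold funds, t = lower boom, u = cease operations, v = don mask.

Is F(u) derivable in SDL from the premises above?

Premise 3 is O(¬q ⊃ ¬u), but O(¬q) is not derivable from the premises, so it does not yield O(¬u).
No other premise forces O(¬u). An ideal world satisfying every premise can still have u true, so F(u) is not derivable.

No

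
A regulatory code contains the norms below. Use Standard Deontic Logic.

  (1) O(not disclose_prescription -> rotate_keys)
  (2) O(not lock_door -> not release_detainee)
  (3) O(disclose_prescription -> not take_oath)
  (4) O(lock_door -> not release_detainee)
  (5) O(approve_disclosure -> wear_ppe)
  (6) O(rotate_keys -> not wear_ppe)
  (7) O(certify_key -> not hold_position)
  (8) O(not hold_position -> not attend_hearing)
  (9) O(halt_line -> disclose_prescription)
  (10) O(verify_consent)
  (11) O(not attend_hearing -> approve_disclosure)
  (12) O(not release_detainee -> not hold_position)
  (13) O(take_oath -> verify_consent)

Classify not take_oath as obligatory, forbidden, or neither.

Premises 4 and 2 cover both cases: O(lock_door -> not release_detainee) and O(not lock_door -> not release_detainee). Since lock_door ∨ not lock_door is a tautology, O(not release_detainee) follows.
Premise 12 is O(not release_detainee -> not hold_position); since O(not release_detainee), deontic closure gives O(not hold_position).
Premise 8 is O(not hold_position -> not attend_hearing); since O(not hold_position), deontic closure gives O(not attend_hearing).
From O(not attend_hearing) and premise 11, O(not attend_hearing -> approve_disclosure), we obtain O(approve_disclosure).
With premise 5, O(approve_disclosure -> wear_ppe), the K-axiom yields O(wear_ppe).
Premise 6 is O(rotate_keys -> not wear_ppe); contrapositively O(wear_ppe -> not rotate_keys). Since O(wear_ppe) holds, K gives O(not rotate_keys).
Premise 1, O(not disclose_prescription -> rotate_keys), contraposes to O(not rotate_keys -> disclose_prescription); with O(not rotate_keys) we get O(disclose_prescription).
Premise 3 is O(disclose_prescription -> not take_oath); since O(disclose_prescription), deontic closure gives O(not take_oath).
Premises 7, 9, 10, 13 do not contribute to this derivation.
Hence not take_oath is obligatory.

Obligatory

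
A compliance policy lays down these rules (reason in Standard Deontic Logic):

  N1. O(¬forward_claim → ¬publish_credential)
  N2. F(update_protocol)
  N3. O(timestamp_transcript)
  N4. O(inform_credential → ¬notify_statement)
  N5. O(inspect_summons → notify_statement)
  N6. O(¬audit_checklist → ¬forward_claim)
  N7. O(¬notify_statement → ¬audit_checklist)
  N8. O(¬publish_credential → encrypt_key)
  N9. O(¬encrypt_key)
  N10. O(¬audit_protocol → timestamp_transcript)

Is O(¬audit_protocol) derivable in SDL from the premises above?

No

Premise 10 is O(¬audit_protocol → timestamp_transcript); even if O(timestamp_transcript) held, inferring O(¬audit_protocol) would be affirming the consequent — invalid.
No other premise forces O(¬audit_protocol). An ideal world satisfying every premise can still have ¬audit_protocol false, so O(¬audit_protocol) is not derivable.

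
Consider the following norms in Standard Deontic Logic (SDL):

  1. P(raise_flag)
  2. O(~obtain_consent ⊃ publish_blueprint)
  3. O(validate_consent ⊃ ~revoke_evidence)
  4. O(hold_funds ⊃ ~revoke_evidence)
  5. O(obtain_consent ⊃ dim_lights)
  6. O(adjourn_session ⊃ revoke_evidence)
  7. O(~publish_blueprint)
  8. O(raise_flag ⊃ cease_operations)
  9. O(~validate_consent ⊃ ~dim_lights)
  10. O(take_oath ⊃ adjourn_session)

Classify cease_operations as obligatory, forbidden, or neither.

Premise 8 is O(raise_flag ⊃ cease_operations), but O(raise_flag) is not derivable from the premises (the permission P(raise_flag) asserts only ~O(~raise_flag), not O(raise_flag)), so it does not yield O(cease_operations).
No premise or chain of K-axiom applications forces O(cease_operations), and none forces O(~cease_operations). So cease_operations is neither obligatory nor forbidden under these norms.

Neither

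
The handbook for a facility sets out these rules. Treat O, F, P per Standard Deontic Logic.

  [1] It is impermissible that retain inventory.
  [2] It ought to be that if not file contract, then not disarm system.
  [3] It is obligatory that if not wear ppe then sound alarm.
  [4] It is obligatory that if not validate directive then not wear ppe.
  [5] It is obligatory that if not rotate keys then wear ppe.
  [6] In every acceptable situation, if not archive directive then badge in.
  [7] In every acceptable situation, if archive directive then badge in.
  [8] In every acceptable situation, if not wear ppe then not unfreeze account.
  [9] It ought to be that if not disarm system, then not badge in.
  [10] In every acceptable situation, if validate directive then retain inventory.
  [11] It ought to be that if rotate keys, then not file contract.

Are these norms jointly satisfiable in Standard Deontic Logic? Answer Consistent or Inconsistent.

Inconsistent

Premises 7 and 6 are O(archive_directive → badge_in) and O(¬archive_directive → badge_in); every ideal world satisfies archive_directive or ¬archive_directive, so in either case badge_in holds — hence O(badge_in).
Premise 9 is O(¬disarm_system → ¬badge_in); contrapositively O(badge_in → disarm_system). Since O(badge_in) holds, K gives O(disarm_system).
The contrapositive of premise 2 (O(¬file_contract → ¬disarm_system)) is O(disarm_system → file_contract), and O(disarm_system) is already established, so O(file_contract).
The contrapositive of premise 11 (O(rotate_keys → ¬file_contract)) is O(file_contract → ¬rotate_keys), and O(file_contract) is already established, so O(¬rotate_keys).
Applying K to premise 5 (O(¬rotate_keys → wear_ppe)) and O(¬rotate_keys) yields O(wear_ppe).
Premise 4, O(¬validate_directive → ¬wear_ppe), contraposes to O(wear_ppe → validate_directive); with O(wear_ppe) we get O(validate_directive).
From O(validate_directive) and premise 10, O(validate_directive → retain_inventory), we obtain O(retain_inventory).
However, F(retain_inventory) at premise 1 amounts to O(¬retain_inventory).
We now have both O(retain_inventory) and O(¬retain_inventory) — retain_inventory is simultaneously obligatory and forbidden, violating the D-axiom.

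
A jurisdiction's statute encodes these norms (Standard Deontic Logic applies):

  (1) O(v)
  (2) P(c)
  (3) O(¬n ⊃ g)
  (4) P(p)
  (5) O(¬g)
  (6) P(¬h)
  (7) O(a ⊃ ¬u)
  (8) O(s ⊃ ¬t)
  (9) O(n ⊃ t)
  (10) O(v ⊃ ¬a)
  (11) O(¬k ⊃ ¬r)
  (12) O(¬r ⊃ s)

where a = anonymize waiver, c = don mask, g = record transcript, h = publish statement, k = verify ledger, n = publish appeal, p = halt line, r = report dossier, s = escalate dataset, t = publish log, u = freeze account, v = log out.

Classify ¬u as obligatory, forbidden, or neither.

Premise 7 is O(a ⊃ ¬u), but O(a) is not derivable from the premises, so it does not yield O(¬u).
No premise or chain of K-axiom applications forces O(¬u), and none forces O(u). So ¬u is neither obligatory nor forbidden under these norms.

Neither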